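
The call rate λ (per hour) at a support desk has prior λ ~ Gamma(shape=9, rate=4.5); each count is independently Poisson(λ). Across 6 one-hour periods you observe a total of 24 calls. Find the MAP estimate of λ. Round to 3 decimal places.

Σxᵢ = 24, n = 6.
Posterior ∝ λ^8e^(−4.5λ) · λ^24e^(−6λ) = λ^32e^(−10.5λ), i.e. Gamma(shape=33, rate=10.5).
The mode of a Gamma(a, b) with a ≥ 1 (shape–rate) is (a−1)/b = 32/10.5 ≈ 3.048.

λ̂_MAP = 3.048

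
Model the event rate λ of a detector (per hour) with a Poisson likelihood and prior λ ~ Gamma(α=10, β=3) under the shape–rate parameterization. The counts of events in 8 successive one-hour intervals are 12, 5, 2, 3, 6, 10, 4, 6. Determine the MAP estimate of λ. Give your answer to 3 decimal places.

λ̂_MAP = 5.182

Σxᵢ = 12+5+2+3+6+10+4+6 = 48, with n = 8.
Posterior ∝ λ^9e^(−3λ) · λ^48e^(−8λ) = λ^57e^(−11λ), i.e. Gamma(shape=58, rate=11).
The mode of a Gamma(a, b) with a ≥ 1 (shape–rate) is (a−1)/b = 57/11 ≈ 5.182.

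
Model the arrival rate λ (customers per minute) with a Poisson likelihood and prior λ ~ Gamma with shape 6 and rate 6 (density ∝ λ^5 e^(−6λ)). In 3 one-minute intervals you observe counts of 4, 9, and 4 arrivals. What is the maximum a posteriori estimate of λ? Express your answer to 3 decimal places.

Σxᵢ = 4+9+4 = 17, with n = 3.
Posterior ∝ λ^5e^(−6λ) · λ^17e^(−3λ) = λ^22e^(−9λ), i.e. Gamma(shape=23, rate=9).
The mode of a Gamma(a, b) with a ≥ 1 (shape–rate) is (a−1)/b = 22/9 ≈ 2.444.

λ̂_MAP = 2.444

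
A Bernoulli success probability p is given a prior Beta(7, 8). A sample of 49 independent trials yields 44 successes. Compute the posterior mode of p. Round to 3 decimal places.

p̂_MAP = 0.806

Prior: Beta(7, 8).
Data: 44 successes in 49 trials. The binomial likelihood contributes p^44(1−p)^5, so the posterior is Beta(7+44, 8+5) = Beta(51, 13).
For Beta(a, b) with a, b > 1 the mode is (a−1)/(a+b−2) = 50/62 ≈ 0.806.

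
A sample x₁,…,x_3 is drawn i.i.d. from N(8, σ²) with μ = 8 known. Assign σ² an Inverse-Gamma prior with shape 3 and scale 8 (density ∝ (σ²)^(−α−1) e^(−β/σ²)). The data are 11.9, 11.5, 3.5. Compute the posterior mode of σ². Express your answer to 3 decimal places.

Sum of squared deviations about the known mean: SS = (11.9−8)² + (11.5−8)² + (3.5−8)² = 47.71.
The Normal likelihood contributes (σ²)^(−n/2) exp(−SS/(2σ²)), so the posterior is Inverse-Gamma(α + n/2, β + SS/2) = Inverse-Gamma(4.5, 31.855).
The mode of Inverse-Gamma(a, b) is b/(a+1) = 31.855/5.5 ≈ 5.792.

σ̂²_MAP = 5.792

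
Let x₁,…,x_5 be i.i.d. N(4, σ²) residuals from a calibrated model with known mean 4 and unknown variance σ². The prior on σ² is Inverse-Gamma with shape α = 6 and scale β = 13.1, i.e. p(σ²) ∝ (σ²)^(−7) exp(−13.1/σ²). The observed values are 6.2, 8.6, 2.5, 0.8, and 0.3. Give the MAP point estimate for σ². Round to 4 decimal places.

σ̂²_MAP = 4.1253

Sum of squared deviations about the known mean: SS = (6.2−4)² + (8.6−4)² + (2.5−4)² + (0.8−4)² + (0.3−4)² = 52.18.
The Normal likelihood contributes (σ²)^(−n/2) exp(−SS/(2σ²)), so the posterior is Inverse-Gamma(α + n/2, β + SS/2) = Inverse-Gamma(8.5, 39.19).
The mode of Inverse-Gamma(a, b) is b/(a+1) = 39.19/9.5 ≈ 4.1253.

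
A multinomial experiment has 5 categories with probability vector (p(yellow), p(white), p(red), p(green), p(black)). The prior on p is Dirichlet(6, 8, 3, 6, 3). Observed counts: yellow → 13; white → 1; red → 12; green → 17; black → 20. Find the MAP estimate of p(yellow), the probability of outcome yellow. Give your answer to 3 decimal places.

MAP estimate of p(yellow) = 0.214

The posterior is Dirichlet(αᵢ + nᵢ) = Dirichlet(19, 9, 15, 23, 23).
For a Dirichlet(a₁,…,a_K) with all aᵢ > 1, the mode has j-th component (aⱼ − 1)/(Σaᵢ − K).
Here Σaᵢ = 89 and K = 5, so p(yellow) = (19 − 1)/(89 − 5) = 18/84 ≈ 0.214.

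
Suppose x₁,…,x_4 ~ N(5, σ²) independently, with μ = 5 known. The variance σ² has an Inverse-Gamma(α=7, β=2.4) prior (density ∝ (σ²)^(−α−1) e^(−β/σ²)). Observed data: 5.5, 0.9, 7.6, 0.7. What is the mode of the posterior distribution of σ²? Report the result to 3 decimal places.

Sum of squared deviations about the known mean: SS = (5.5−5)² + (0.9−5)² + (7.6−5)² + (0.7−5)² = 42.31.
The Normal likelihood contributes (σ²)^(−n/2) exp(−SS/(2σ²)), so the posterior is Inverse-Gamma(α + n/2, β + SS/2) = Inverse-Gamma(9, 23.555).
The mode of Inverse-Gamma(a, b) is b/(a+1) = 23.555/10 ≈ 2.356.

σ̂²_MAP = 2.356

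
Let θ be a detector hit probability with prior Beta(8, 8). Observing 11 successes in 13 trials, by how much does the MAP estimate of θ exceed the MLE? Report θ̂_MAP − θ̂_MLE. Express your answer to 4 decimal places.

Posterior is Beta(19, 10); MAP = (19−1)/(29−2) = 18/27 ≈ 0.66667.
MLE ignores the prior: θ̂_MLE = k/n = 11/13 ≈ 0.84615.
Difference = 18/27 − 11/13 = -7/39 ≈ -0.1795.

MAP − MLE = -0.1795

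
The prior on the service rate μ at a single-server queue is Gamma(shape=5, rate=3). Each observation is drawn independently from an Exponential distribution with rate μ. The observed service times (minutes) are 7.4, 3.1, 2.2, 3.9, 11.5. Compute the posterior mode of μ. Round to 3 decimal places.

μ̂_MAP = 0.289

The Exponential(rate=μ) likelihood is ∝ μ^n e^(−μΣtᵢ). Here n = 5 and Σtᵢ = 7.4 + 3.1 + 2.2 + 3.9 + 11.5 = 28.1.
Posterior ∝ μ^4e^(−3μ) · μ^5e^(−28.1μ) = μ^9e^(−31.1μ), i.e. Gamma(10, 31.1).
Mode = (a−1)/b = 9/31.1 ≈ 0.289.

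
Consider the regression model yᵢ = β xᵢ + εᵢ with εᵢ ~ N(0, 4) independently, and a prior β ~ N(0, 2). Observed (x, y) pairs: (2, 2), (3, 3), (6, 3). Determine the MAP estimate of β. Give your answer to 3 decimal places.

β̂_MAP = 0.608

log p(β | y) = −Σ(yᵢ − βxᵢ)²/(2·4) − β²/(2·2) + const.
Setting the derivative to zero: Σxᵢ(yᵢ − βxᵢ)/4 − β/2 = 0, so β = Σxᵢyᵢ / (Σxᵢ² + σ²/τ²).
Σxᵢyᵢ = 2·2 + 3·3 + 6·3 = 31; Σxᵢ² = 49; σ²/τ² = 2.
β̂_MAP = 31 / (49 + 2) = 31/51 ≈ 0.608.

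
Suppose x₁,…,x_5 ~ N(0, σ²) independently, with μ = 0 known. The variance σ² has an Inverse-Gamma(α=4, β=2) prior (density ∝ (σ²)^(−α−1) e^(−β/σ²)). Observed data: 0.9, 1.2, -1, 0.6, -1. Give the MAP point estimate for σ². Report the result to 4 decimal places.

σ̂²_MAP = 0.5740

Sum of squared deviations about the known mean: SS = (0.9−0)² + (1.2−0)² + (-1−0)² + (0.6−0)² + (-1−0)² = 4.61.
The Normal likelihood contributes (σ²)^(−n/2) exp(−SS/(2σ²)), so the posterior is Inverse-Gamma(α + n/2, β + SS/2) = Inverse-Gamma(6.5, 4.305).
The mode of Inverse-Gamma(a, b) is b/(a+1) = 4.305/7.5 ≈ 0.5740.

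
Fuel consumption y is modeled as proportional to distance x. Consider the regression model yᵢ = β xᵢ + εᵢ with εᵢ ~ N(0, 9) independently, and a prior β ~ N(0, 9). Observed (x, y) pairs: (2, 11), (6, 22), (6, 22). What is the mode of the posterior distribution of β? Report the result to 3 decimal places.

β̂_MAP = 3.714

log p(β | y) = −Σ(yᵢ − βxᵢ)²/(2·9) − β²/(2·9) + const.
Setting the derivative to zero: Σxᵢ(yᵢ − βxᵢ)/9 − β/9 = 0, so β = Σxᵢyᵢ / (Σxᵢ² + σ²/τ²).
Σxᵢyᵢ = 2·11 + 6·22 + 6·22 = 286; Σxᵢ² = 76; σ²/τ² = 1.
β̂_MAP = 286 / (76 + 1) = 286/77 ≈ 3.714.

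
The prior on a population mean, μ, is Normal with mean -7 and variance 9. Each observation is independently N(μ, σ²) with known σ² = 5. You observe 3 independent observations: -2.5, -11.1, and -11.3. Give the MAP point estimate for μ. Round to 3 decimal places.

μ̂_MAP = -8.097

n = 3; x̄ = ((-2.5) + (-11.1) + (-11.3))/3 = -24.9/3 = -8.3.
For a Normal prior and Normal likelihood with known variance, the posterior is Normal; its mode equals its mean, the precision-weighted average.
Prior precision 1/σ₀² = 1/9; data precision n/σ² = 3/5 = 0.6.
μ̂ = ((1/9)·(-7) + 0.6·(-8.3)) / (1/9 + 0.6) = (-2591/450)/(32/45) = -8.096875 ≈ -8.097.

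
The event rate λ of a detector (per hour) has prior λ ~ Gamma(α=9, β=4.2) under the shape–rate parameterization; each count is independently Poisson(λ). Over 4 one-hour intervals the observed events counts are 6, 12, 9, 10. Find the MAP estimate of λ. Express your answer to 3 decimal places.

λ̂_MAP = 5.488

Σxᵢ = 6+12+9+10 = 37, with n = 4.
Posterior ∝ λ^8e^(−4.2λ) · λ^37e^(−4λ) = λ^45e^(−8.2λ), i.e. Gamma(shape=46, rate=8.2).
The mode of a Gamma(a, b) with a ≥ 1 (shape–rate) is (a−1)/b = 45/8.2 ≈ 5.488.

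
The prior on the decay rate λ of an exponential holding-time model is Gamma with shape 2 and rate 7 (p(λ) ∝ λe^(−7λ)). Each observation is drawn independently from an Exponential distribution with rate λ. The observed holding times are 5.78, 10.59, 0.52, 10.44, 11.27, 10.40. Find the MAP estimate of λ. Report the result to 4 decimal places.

λ̂_MAP = 0.1250

The Exponential(rate=λ) likelihood is ∝ λ^n e^(−λΣtᵢ). Here n = 6 and Σtᵢ = 5.78 + 10.59 + 0.52 + 10.44 + 11.27 + 10.40 = 49.
Posterior ∝ λe^(−7λ) · λ^6e^(−49λ) = λ^7e^(−56λ), i.e. Gamma(8, 56).
Mode = (a−1)/b = 7/56 ≈ 0.1250.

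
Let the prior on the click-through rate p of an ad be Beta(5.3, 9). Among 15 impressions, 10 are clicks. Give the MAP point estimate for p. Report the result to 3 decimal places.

p̂_MAP = 0.524

Prior: Beta(5.3, 9).
Data: 10 successes in 15 trials. The binomial likelihood contributes p^10(1−p)^5, so the posterior is Beta(5.3+10, 9+5) = Beta(15.3, 14).
For Beta(a, b) with a, b > 1 the mode is (a−1)/(a+b−2) = 14.3/27.3 ≈ 0.524.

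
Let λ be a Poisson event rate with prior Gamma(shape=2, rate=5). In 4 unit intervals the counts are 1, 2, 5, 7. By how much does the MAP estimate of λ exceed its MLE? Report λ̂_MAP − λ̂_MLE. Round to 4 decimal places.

Σxᵢ = 15. Posterior is Gamma(17, 9); MAP = (17−1)/9 = 16/9 ≈ 1.77778.
MLE = x̄ = 15/4 ≈ 3.75000.
Difference = 16/9 − 15/4 = -71/36 ≈ -1.9722.

MAP − MLE = -1.9722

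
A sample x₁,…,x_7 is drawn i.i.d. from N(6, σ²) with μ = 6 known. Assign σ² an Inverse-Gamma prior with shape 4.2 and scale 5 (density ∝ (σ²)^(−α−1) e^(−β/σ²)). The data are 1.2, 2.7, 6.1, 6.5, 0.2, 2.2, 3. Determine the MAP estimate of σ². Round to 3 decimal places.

Sum of squared deviations about the known mean: SS = (1.2−6)² + (2.7−6)² + (6.1−6)² + (6.5−6)² + (0.2−6)² + (2.2−6)² + (3−6)² = 91.27.
The Normal likelihood contributes (σ²)^(−n/2) exp(−SS/(2σ²)), so the posterior is Inverse-Gamma(α + n/2, β + SS/2) = Inverse-Gamma(7.7, 50.635).
The mode of Inverse-Gamma(a, b) is b/(a+1) = 50.635/8.7 ≈ 5.820.

σ̂²_MAP = 5.820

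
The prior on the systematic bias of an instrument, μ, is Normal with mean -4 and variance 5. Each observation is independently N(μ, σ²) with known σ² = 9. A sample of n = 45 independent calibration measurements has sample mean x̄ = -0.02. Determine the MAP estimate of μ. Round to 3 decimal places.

μ̂_MAP = -0.173

n = 45, x̄ = -0.02.
For a Normal prior and Normal likelihood with known variance, the posterior is Normal; its mode equals its mean, the precision-weighted average.
Prior precision 1/σ₀² = 1/5 = 0.2; data precision n/σ² = 45/9 = 5.
μ̂ = (0.2·(-4) + 5·(-0.02)) / (0.2 + 5) = (-0.9)/5.2 = -9/52 ≈ -0.173.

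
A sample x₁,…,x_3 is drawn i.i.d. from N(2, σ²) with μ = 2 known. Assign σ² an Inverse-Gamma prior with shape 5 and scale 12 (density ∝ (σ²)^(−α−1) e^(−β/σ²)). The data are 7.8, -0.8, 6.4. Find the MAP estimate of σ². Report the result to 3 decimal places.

σ̂²_MAP = 5.656

Sum of squared deviations about the known mean: SS = (7.8−2)² + (-0.8−2)² + (6.4−2)² = 60.84.
The Normal likelihood contributes (σ²)^(−n/2) exp(−SS/(2σ²)), so the posterior is Inverse-Gamma(α + n/2, β + SS/2) = Inverse-Gamma(6.5, 42.42).
The mode of Inverse-Gamma(a, b) is b/(a+1) = 42.42/7.5 ≈ 5.656.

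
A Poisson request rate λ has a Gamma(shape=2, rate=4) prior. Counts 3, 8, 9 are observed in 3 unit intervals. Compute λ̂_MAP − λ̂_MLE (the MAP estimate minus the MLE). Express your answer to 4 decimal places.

Σxᵢ = 20. Posterior is Gamma(22, 7); MAP = (22−1)/7 = 21/7 ≈ 3.00000.
MLE = x̄ = 20/3 ≈ 6.66667.
Difference = 21/7 − 20/3 = -11/3 ≈ -3.6667.

MAP − MLE = -3.6667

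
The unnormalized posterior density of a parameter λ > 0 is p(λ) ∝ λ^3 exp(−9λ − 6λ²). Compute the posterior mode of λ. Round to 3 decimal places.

λ̂_MAP = 0.250

ℓ'(λ) = 3/λ − 9 − 12λ. Setting this to zero and multiplying by λ: 12λ² + 9λ − 3 = 0.
λ = (−9 + √(9² + 4·12·3)) / (2·12) = (−9 + √225) / 24 = (−9 + 15)/24 = 1/4.
ℓ''(λ) = −3/λ² − 12 < 0, confirming a maximum.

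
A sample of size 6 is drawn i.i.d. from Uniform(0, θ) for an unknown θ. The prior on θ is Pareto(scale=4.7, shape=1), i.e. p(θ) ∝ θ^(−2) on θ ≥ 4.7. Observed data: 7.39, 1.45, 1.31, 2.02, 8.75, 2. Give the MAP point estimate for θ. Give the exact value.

θ̂_MAP = 8.75

The Uniform(0, θ) likelihood is θ^(−n) for θ ≥ max(xᵢ), zero otherwise. Here max(xᵢ) = 8.75.
Posterior ∝ θ^(−2) · θ^(−6) = θ^(−8) on θ ≥ max(4.7, 8.75) = 8.75.
This density is strictly decreasing in θ, so the posterior mode lies at the lower boundary of the support.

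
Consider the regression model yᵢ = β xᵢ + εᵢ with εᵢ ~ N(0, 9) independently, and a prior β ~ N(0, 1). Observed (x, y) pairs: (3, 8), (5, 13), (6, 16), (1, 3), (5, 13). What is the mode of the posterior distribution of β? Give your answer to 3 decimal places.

β̂_MAP = 2.410

log p(β | y) = −Σ(yᵢ − βxᵢ)²/(2·9) − β²/(2·1) + const.
Setting the derivative to zero: Σxᵢ(yᵢ − βxᵢ)/9 − β/1 = 0, so β = Σxᵢyᵢ / (Σxᵢ² + σ²/τ²).
Σxᵢyᵢ = 3·8 + 5·13 + 6·16 + 1·3 + 5·13 = 253; Σxᵢ² = 96; σ²/τ² = 9.
β̂_MAP = 253 / (96 + 9) = 253/105 ≈ 2.410.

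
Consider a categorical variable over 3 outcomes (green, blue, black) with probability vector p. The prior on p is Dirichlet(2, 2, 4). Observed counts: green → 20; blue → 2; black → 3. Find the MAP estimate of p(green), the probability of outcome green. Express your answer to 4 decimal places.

The posterior is Dirichlet(αᵢ + nᵢ) = Dirichlet(22, 4, 7).
For a Dirichlet(a₁,…,a_K) with all aᵢ > 1, the mode has j-th component (aⱼ − 1)/(Σaᵢ − K).
Here Σaᵢ = 33 and K = 3, so p(green) = (22 − 1)/(33 − 3) = 21/30 ≈ 0.7000.

MAP estimate of p(green) = 0.7000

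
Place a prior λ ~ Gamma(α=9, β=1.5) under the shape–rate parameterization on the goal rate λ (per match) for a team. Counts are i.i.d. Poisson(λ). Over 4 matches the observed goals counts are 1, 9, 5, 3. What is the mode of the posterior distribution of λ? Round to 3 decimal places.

λ̂_MAP = 4.727

Σxᵢ = 1+9+5+3 = 18, with n = 4.
Posterior ∝ λ^8e^(−1.5λ) · λ^18e^(−4λ) = λ^26e^(−5.5λ), i.e. Gamma(shape=27, rate=5.5).
The mode of a Gamma(a, b) with a ≥ 1 (shape–rate) is (a−1)/b = 26/5.5 ≈ 4.727.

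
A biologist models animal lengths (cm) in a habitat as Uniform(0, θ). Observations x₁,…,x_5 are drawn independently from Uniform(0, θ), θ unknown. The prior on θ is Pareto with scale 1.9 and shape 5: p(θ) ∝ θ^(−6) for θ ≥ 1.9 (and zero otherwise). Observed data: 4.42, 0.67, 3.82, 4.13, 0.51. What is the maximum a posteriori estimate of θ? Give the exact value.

θ̂_MAP = 4.42

The Uniform(0, θ) likelihood is θ^(−n) for θ ≥ max(xᵢ), zero otherwise. Here max(xᵢ) = 4.42.
Posterior ∝ θ^(−6) · θ^(−5) = θ^(−11) on θ ≥ max(1.9, 4.42) = 4.42.
This density is strictly decreasing in θ, so the posterior mode lies at the lower boundary of the support.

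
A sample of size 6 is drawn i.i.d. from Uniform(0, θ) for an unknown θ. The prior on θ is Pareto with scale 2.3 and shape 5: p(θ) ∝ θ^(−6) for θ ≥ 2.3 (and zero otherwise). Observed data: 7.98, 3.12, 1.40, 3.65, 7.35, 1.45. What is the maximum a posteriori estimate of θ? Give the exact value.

θ̂_MAP = 7.98

The Uniform(0, θ) likelihood is θ^(−n) for θ ≥ max(xᵢ), zero otherwise. Here max(xᵢ) = 7.98.
Posterior ∝ θ^(−6) · θ^(−6) = θ^(−12) on θ ≥ max(2.3, 7.98) = 7.98.
This density is strictly decreasing in θ, so the posterior mode lies at the lower boundary of the support.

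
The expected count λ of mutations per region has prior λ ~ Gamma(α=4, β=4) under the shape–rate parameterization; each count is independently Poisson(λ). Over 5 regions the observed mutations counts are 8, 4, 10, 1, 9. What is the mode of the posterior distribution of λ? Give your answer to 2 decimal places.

λ̂_MAP = 3.89

Σxᵢ = 8+4+10+1+9 = 32, with n = 5.
Posterior ∝ λ^3e^(−4λ) · λ^32e^(−5λ) = λ^35e^(−9λ), i.e. Gamma(shape=36, rate=9).
The mode of a Gamma(a, b) with a ≥ 1 (shape–rate) is (a−1)/b = 35/9 ≈ 3.89.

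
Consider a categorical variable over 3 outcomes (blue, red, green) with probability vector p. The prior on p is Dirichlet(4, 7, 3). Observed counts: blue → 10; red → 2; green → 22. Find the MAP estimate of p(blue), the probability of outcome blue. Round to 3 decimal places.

The posterior is Dirichlet(αᵢ + nᵢ) = Dirichlet(14, 9, 25).
For a Dirichlet(a₁,…,a_K) with all aᵢ > 1, the mode has j-th component (aⱼ − 1)/(Σaᵢ − K).
Here Σaᵢ = 48 and K = 3, so p(blue) = (14 − 1)/(48 − 3) = 13/45 ≈ 0.289.

MAP estimate of p(blue) = 0.289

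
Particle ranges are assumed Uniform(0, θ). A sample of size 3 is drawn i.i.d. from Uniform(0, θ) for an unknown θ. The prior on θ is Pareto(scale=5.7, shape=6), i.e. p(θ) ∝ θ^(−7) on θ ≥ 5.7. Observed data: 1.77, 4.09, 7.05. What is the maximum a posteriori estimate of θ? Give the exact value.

The Uniform(0, θ) likelihood is θ^(−n) for θ ≥ max(xᵢ), zero otherwise. Here max(xᵢ) = 7.05.
Posterior ∝ θ^(−7) · θ^(−3) = θ^(−10) on θ ≥ max(5.7, 7.05) = 7.05.
This density is strictly decreasing in θ, so the posterior mode lies at the lower boundary of the support.

θ̂_MAP = 7.05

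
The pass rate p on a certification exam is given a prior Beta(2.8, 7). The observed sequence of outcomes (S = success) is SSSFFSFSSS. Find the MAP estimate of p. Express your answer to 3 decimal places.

p̂_MAP = 0.494

Prior: Beta(2.8, 7).
Data: 7 successes in 10 trials (from the sequence). The binomial likelihood contributes p^7(1−p)^3, so the posterior is Beta(2.8+7, 7+3) = Beta(9.8, 10).
For Beta(a, b) with a, b > 1 the mode is (a−1)/(a+b−2) = 8.8/17.8 ≈ 0.494.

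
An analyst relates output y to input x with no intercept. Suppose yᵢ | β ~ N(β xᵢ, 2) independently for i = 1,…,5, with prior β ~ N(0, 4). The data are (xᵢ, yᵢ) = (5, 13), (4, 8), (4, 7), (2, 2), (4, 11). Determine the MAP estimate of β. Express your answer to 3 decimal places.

log p(β | y) = −Σ(yᵢ − βxᵢ)²/(2·2) − β²/(2·4) + const.
Setting the derivative to zero: Σxᵢ(yᵢ − βxᵢ)/2 − β/4 = 0, so β = Σxᵢyᵢ / (Σxᵢ² + σ²/τ²).
Σxᵢyᵢ = 5·13 + 4·8 + 4·7 + 2·2 + 4·11 = 173; Σxᵢ² = 77; σ²/τ² = 0.5.
β̂_MAP = 173 / (77 + 0.5) = 173/77.5 ≈ 2.232.

β̂_MAP = 2.232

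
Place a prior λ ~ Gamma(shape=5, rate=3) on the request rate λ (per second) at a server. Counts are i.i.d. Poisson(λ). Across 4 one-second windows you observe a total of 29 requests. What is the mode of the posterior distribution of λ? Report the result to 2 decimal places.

λ̂_MAP = 4.71

Σxᵢ = 29, n = 4.
Posterior ∝ λ^4e^(−3λ) · λ^29e^(−4λ) = λ^33e^(−7λ), i.e. Gamma(shape=34, rate=7).
The mode of a Gamma(a, b) with a ≥ 1 (shape–rate) is (a−1)/b = 33/7 ≈ 4.71.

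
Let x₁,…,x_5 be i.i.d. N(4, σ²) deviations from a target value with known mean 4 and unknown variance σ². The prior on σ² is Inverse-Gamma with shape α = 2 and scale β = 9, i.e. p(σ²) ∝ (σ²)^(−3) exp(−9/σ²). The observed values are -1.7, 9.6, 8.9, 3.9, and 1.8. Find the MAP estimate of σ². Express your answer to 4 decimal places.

Sum of squared deviations about the known mean: SS = (-1.7−4)² + (9.6−4)² + (8.9−4)² + (3.9−4)² + (1.8−4)² = 92.71.
The Normal likelihood contributes (σ²)^(−n/2) exp(−SS/(2σ²)), so the posterior is Inverse-Gamma(α + n/2, β + SS/2) = Inverse-Gamma(4.5, 55.355).
The mode of Inverse-Gamma(a, b) is b/(a+1) = 55.355/5.5 ≈ 10.0645.

σ̂²_MAP = 10.0645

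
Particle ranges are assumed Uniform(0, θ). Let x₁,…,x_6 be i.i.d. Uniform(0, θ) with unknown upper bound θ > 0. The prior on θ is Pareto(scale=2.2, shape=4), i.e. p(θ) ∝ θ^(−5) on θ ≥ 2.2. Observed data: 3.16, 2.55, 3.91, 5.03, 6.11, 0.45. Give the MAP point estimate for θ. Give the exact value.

θ̂_MAP = 6.11

The Uniform(0, θ) likelihood is θ^(−n) for θ ≥ max(xᵢ), zero otherwise. Here max(xᵢ) = 6.11.
Posterior ∝ θ^(−5) · θ^(−6) = θ^(−11) on θ ≥ max(2.2, 6.11) = 6.11.
This density is strictly decreasing in θ, so the posterior mode lies at the lower boundary of the support.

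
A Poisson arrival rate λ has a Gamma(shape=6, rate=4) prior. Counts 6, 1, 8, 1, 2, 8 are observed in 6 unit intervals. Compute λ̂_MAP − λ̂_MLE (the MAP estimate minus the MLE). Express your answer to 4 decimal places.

MAP − MLE = -1.2333

Σxᵢ = 26. Posterior is Gamma(32, 10); MAP = (32−1)/10 = 31/10 ≈ 3.10000.
MLE = x̄ = 26/6 ≈ 4.33333.
Difference = 31/10 − 26/6 = -37/30 ≈ -1.2333.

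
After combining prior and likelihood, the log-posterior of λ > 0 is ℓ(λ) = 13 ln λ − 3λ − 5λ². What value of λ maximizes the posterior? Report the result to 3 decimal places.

ℓ'(λ) = 13/λ − 3 − 10λ. Setting this to zero and multiplying by λ: 10λ² + 3λ − 13 = 0.
λ = (−3 + √(3² + 4·10·13)) / (2·10) = (−3 + √529) / 20 = (−3 + 23)/20 = 1.
ℓ''(λ) = −13/λ² − 10 < 0, confirming a maximum.

λ̂_MAP = 1.000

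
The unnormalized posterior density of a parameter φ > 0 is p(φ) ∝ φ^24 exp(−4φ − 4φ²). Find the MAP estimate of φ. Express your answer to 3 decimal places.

φ̂_MAP = 1.500

ℓ'(φ) = 24/φ − 4 − 8φ. Setting this to zero and multiplying by φ: 8φ² + 4φ − 24 = 0.
φ = (−4 + √(4² + 4·8·24)) / (2·8) = (−4 + √784) / 16 = (−4 + 28)/16 = 3/2.
ℓ''(φ) = −24/φ² − 8 < 0, confirming a maximum.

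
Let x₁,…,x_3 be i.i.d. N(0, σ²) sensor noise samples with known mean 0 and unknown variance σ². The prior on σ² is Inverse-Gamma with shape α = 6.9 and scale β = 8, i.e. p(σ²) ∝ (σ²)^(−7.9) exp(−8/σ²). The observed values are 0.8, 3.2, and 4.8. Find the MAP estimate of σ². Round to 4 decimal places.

σ̂²_MAP = 2.6553

Sum of squared deviations about the known mean: SS = (0.8−0)² + (3.2−0)² + (4.8−0)² = 33.92.
The Normal likelihood contributes (σ²)^(−n/2) exp(−SS/(2σ²)), so the posterior is Inverse-Gamma(α + n/2, β + SS/2) = Inverse-Gamma(8.4, 24.96).
The mode of Inverse-Gamma(a, b) is b/(a+1) = 24.96/9.4 ≈ 2.6553.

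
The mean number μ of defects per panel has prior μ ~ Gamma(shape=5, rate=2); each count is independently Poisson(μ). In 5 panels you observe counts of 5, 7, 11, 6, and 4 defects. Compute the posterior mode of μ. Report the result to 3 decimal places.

Σxᵢ = 5+7+11+6+4 = 33, with n = 5.
Posterior ∝ μ^4e^(−2μ) · μ^33e^(−5μ) = μ^37e^(−7μ), i.e. Gamma(shape=38, rate=7).
The mode of a Gamma(a, b) with a ≥ 1 (shape–rate) is (a−1)/b = 37/7 ≈ 5.286.

μ̂_MAP = 5.286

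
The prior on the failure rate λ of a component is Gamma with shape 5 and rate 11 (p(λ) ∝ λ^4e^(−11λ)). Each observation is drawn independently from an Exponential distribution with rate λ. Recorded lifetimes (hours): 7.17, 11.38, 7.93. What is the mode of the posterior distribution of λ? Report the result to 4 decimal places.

λ̂_MAP = 0.1868

The Exponential(rate=λ) likelihood is ∝ λ^n e^(−λΣtᵢ). Here n = 3 and Σtᵢ = 7.17 + 11.38 + 7.93 = 26.48.
Posterior ∝ λ^4e^(−11λ) · λ^3e^(−26.48λ) = λ^7e^(−37.48λ), i.e. Gamma(8, 37.48).
Mode = (a−1)/b = 7/37.48 ≈ 0.1868.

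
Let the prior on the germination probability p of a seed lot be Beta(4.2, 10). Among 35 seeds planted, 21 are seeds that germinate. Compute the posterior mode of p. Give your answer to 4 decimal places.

p̂_MAP = 0.5127

Prior: Beta(4.2, 10).
Data: 21 successes in 35 trials. The binomial likelihood contributes p^21(1−p)^14, so the posterior is Beta(4.2+21, 10+14) = Beta(25.2, 24).
For Beta(a, b) with a, b > 1 the mode is (a−1)/(a+b−2) = 24.2/47.2 ≈ 0.5127.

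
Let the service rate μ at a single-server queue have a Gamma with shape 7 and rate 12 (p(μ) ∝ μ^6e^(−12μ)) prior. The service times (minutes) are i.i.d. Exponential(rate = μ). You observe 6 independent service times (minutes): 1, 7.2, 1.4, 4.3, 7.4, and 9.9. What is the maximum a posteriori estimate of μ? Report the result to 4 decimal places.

The Exponential(rate=μ) likelihood is ∝ μ^n e^(−μΣtᵢ). Here n = 6 and Σtᵢ = 1 + 7.2 + 1.4 + 4.3 + 7.4 + 9.9 = 31.2.
Posterior ∝ μ^6e^(−12μ) · μ^6e^(−31.2μ) = μ^12e^(−43.2μ), i.e. Gamma(13, 43.2).
Mode = (a−1)/b = 12/43.2 ≈ 0.2778.

μ̂_MAP = 0.2778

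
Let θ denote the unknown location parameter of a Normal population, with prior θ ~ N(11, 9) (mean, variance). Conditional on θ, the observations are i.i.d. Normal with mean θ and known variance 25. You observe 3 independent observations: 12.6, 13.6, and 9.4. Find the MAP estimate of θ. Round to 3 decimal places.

θ̂_MAP = 11.450

n = 3; x̄ = (12.6 + 13.6 + 9.4)/3 = 35.6/3 = 178/15 ≈ 11.8667.
For a Normal prior and Normal likelihood with known variance, the posterior is Normal; its mode equals its mean, the precision-weighted average.
Prior precision 1/σ₀² = 1/9; data precision n/σ² = 3/25 = 0.12.
θ̂ = ((1/9)·11 + 0.12·(178/15)) / (1/9 + 0.12) = (2977/1125)/(52/225) = 11.450.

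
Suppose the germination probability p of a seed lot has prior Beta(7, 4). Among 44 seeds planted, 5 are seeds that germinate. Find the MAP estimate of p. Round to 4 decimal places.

Prior: Beta(7, 4).
Data: 5 successes in 44 trials. The binomial likelihood contributes p^5(1−p)^39, so the posterior is Beta(7+5, 4+39) = Beta(12, 43).
For Beta(a, b) with a, b > 1 the mode is (a−1)/(a+b−2) = 11/53 ≈ 0.2075.

p̂_MAP = 0.2075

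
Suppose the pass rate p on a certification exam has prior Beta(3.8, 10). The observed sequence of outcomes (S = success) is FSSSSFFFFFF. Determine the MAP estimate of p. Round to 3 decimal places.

Prior: Beta(3.8, 10).
Data: 4 successes in 11 trials (from the sequence). The binomial likelihood contributes p^4(1−p)^7, so the posterior is Beta(3.8+4, 10+7) = Beta(7.8, 17).
For Beta(a, b) with a, b > 1 the mode is (a−1)/(a+b−2) = 6.8/22.8 ≈ 0.298.

p̂_MAP = 0.298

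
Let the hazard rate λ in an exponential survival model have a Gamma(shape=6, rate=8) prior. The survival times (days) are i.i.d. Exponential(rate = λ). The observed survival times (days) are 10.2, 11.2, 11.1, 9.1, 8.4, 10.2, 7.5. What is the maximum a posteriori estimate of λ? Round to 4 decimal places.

The Exponential(rate=λ) likelihood is ∝ λ^n e^(−λΣtᵢ). Here n = 7 and Σtᵢ = 10.2 + 11.2 + 11.1 + 9.1 + 8.4 + 10.2 + 7.5 = 67.7.
Posterior ∝ λ^5e^(−8λ) · λ^7e^(−67.7λ) = λ^12e^(−75.7λ), i.e. Gamma(13, 75.7).
Mode = (a−1)/b = 12/75.7 ≈ 0.1585.

λ̂_MAP = 0.1585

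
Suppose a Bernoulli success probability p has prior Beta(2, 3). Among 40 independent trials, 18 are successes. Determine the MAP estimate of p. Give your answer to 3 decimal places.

p̂_MAP = 0.442

Prior: Beta(2, 3).
Data: 18 successes in 40 trials. The binomial likelihood contributes p^18(1−p)^22, so the posterior is Beta(2+18, 3+22) = Beta(20, 25).
For Beta(a, b) with a, b > 1 the mode is (a−1)/(a+b−2) = 19/43 ≈ 0.442.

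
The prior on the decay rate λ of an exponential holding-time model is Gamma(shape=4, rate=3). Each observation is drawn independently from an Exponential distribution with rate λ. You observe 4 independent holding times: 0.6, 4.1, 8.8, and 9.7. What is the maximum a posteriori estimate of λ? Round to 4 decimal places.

λ̂_MAP = 0.2672

The Exponential(rate=λ) likelihood is ∝ λ^n e^(−λΣtᵢ). Here n = 4 and Σtᵢ = 0.6 + 4.1 + 8.8 + 9.7 = 23.2.
Posterior ∝ λ^3e^(−3λ) · λ^4e^(−23.2λ) = λ^7e^(−26.2λ), i.e. Gamma(8, 26.2).
Mode = (a−1)/b = 7/26.2 ≈ 0.2672.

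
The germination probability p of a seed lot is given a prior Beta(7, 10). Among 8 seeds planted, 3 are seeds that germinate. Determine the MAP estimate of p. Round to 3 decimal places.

Prior: Beta(7, 10).
Data: 3 successes in 8 trials. The binomial likelihood contributes p^3(1−p)^5, so the posterior is Beta(7+3, 10+5) = Beta(10, 15).
For Beta(a, b) with a, b > 1 the mode is (a−1)/(a+b−2) = 9/23 ≈ 0.391.

p̂_MAP = 0.391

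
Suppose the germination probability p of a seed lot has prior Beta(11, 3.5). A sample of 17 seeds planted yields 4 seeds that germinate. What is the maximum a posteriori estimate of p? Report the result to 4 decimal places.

p̂_MAP = 0.4746

Prior: Beta(11, 3.5).
Data: 4 successes in 17 trials. The binomial likelihood contributes p^4(1−p)^13, so the posterior is Beta(11+4, 3.5+13) = Beta(15, 16.5).
For Beta(a, b) with a, b > 1 the mode is (a−1)/(a+b−2) = 14/29.5 ≈ 0.4746.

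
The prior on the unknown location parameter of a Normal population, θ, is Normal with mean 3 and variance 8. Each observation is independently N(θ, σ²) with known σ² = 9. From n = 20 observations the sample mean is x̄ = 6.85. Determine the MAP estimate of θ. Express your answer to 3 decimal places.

n = 20, x̄ = 6.85.
For a Normal prior and Normal likelihood with known variance, the posterior is Normal; its mode equals its mean, the precision-weighted average.
Prior precision 1/σ₀² = 1/8 = 0.125; data precision n/σ² = 20/9.
θ̂ = (0.125·3 + (20/9)·6.85) / (0.125 + 20/9) = (1123/72)/(169/72) = 1123/169 ≈ 6.645.

θ̂_MAP = 6.645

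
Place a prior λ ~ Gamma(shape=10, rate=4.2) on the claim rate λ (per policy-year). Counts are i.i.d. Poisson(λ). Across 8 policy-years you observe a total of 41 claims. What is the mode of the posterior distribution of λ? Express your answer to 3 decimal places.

Σxᵢ = 41, n = 8.
Posterior ∝ λ^9e^(−4.2λ) · λ^41e^(−8λ) = λ^50e^(−12.2λ), i.e. Gamma(shape=51, rate=12.2).
The mode of a Gamma(a, b) with a ≥ 1 (shape–rate) is (a−1)/b = 50/12.2 ≈ 4.098.

λ̂_MAP = 4.098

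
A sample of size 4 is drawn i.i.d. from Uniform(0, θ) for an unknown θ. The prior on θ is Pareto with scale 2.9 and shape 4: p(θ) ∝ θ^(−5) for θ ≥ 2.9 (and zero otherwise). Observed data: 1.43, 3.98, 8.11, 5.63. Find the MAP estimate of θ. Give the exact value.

The Uniform(0, θ) likelihood is θ^(−n) for θ ≥ max(xᵢ), zero otherwise. Here max(xᵢ) = 8.11.
Posterior ∝ θ^(−5) · θ^(−4) = θ^(−9) on θ ≥ max(2.9, 8.11) = 8.11.
This density is strictly decreasing in θ, so the posterior mode lies at the lower boundary of the support.

θ̂_MAP = 8.11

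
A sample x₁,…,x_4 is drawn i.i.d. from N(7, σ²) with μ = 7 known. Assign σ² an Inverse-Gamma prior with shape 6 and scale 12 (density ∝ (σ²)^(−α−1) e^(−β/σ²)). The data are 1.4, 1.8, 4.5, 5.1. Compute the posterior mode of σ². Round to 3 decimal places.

Sum of squared deviations about the known mean: SS = (1.4−7)² + (1.8−7)² + (4.5−7)² + (5.1−7)² = 68.26.
The Normal likelihood contributes (σ²)^(−n/2) exp(−SS/(2σ²)), so the posterior is Inverse-Gamma(α + n/2, β + SS/2) = Inverse-Gamma(8, 46.13).
The mode of Inverse-Gamma(a, b) is b/(a+1) = 46.13/9 ≈ 5.126.

σ̂²_MAP = 5.126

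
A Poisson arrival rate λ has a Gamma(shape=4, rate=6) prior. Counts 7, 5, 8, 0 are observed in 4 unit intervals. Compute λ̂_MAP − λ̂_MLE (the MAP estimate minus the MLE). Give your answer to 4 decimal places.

Σxᵢ = 20. Posterior is Gamma(24, 10); MAP = (24−1)/10 = 23/10 ≈ 2.30000.
MLE = x̄ = 20/4 ≈ 5.00000.
Difference = 23/10 − 20/4 = -27/10 ≈ -2.7000.

MAP − MLE = -2.7000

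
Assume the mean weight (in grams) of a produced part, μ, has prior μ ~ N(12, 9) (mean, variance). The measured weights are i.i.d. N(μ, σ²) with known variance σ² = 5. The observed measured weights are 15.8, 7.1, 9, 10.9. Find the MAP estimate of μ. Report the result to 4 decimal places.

μ̂_MAP = 10.8585

n = 4; x̄ = (15.8 + 7.1 + 9 + 10.9)/4 = 42.8/4 = 10.7.
For a Normal prior and Normal likelihood with known variance, the posterior is Normal; its mode equals its mean, the precision-weighted average.
Prior precision 1/σ₀² = 1/9; data precision n/σ² = 4/5 = 0.8.
μ̂ = ((1/9)·12 + 0.8·10.7) / (1/9 + 0.8) = (742/75)/(41/45) = 2226/205 ≈ 10.8585.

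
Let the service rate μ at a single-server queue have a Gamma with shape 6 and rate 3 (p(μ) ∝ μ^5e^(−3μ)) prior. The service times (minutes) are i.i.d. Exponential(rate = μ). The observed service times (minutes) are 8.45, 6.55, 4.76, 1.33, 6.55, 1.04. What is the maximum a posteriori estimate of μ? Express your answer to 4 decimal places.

μ̂_MAP = 0.3472

The Exponential(rate=μ) likelihood is ∝ μ^n e^(−μΣtᵢ). Here n = 6 and Σtᵢ = 8.45 + 6.55 + 4.76 + 1.33 + 6.55 + 1.04 = 28.68.
Posterior ∝ μ^5e^(−3μ) · μ^6e^(−28.68μ) = μ^11e^(−31.68μ), i.e. Gamma(12, 31.68).
Mode = (a−1)/b = 11/31.68 ≈ 0.3472.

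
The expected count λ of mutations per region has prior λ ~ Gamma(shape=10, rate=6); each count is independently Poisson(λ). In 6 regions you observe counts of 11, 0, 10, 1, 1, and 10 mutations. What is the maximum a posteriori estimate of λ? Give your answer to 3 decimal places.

Σxᵢ = 11+0+10+1+1+10 = 33, with n = 6.
Posterior ∝ λ^9e^(−6λ) · λ^33e^(−6λ) = λ^42e^(−12λ), i.e. Gamma(shape=43, rate=12).
The mode of a Gamma(a, b) with a ≥ 1 (shape–rate) is (a−1)/b = 42/12 ≈ 3.500.

λ̂_MAP = 3.500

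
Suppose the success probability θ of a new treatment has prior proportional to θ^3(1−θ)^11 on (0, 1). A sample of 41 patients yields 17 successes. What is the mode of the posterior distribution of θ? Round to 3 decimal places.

The prior density ∝ θ^3(1−θ)^11 is the kernel of Beta(4, 12).
Data: 17 successes in 41 trials. The binomial likelihood contributes θ^17(1−θ)^24, so the posterior is Beta(4+17, 12+24) = Beta(21, 36).
For Beta(a, b) with a, b > 1 the mode is (a−1)/(a+b−2) = 20/55 ≈ 0.364.

θ̂_MAP = 0.364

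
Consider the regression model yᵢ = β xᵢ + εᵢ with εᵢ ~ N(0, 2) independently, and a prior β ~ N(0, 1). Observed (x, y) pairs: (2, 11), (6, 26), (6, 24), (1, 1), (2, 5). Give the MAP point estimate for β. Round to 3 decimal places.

β̂_MAP = 4.012

log p(β | y) = −Σ(yᵢ − βxᵢ)²/(2·2) − β²/(2·1) + const.
Setting the derivative to zero: Σxᵢ(yᵢ − βxᵢ)/2 − β/1 = 0, so β = Σxᵢyᵢ / (Σxᵢ² + σ²/τ²).
Σxᵢyᵢ = 2·11 + 6·26 + 6·24 + 1·1 + 2·5 = 333; Σxᵢ² = 81; σ²/τ² = 2.
β̂_MAP = 333 / (81 + 2) = 333/83 ≈ 4.012.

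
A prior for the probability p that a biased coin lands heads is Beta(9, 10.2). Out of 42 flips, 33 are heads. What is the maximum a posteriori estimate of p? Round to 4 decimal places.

Prior: Beta(9, 10.2).
Data: 33 successes in 42 trials. The binomial likelihood contributes p^33(1−p)^9, so the posterior is Beta(9+33, 10.2+9) = Beta(42, 19.2).
For Beta(a, b) with a, b > 1 the mode is (a−1)/(a+b−2) = 41/59.2 ≈ 0.6926.

p̂_MAP = 0.6926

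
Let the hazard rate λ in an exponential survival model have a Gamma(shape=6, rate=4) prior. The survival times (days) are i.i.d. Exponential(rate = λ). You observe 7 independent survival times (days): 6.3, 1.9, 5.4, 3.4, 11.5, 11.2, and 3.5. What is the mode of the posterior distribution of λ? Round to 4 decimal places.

The Exponential(rate=λ) likelihood is ∝ λ^n e^(−λΣtᵢ). Here n = 7 and Σtᵢ = 6.3 + 1.9 + 5.4 + 3.4 + 11.5 + 11.2 + 3.5 = 43.2.
Posterior ∝ λ^5e^(−4λ) · λ^7e^(−43.2λ) = λ^12e^(−47.2λ), i.e. Gamma(13, 47.2).
Mode = (a−1)/b = 12/47.2 ≈ 0.2542.

λ̂_MAP = 0.2542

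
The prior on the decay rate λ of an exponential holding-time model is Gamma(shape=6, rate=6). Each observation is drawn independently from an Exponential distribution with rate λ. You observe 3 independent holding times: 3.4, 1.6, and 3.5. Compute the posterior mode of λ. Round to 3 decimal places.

The Exponential(rate=λ) likelihood is ∝ λ^n e^(−λΣtᵢ). Here n = 3 and Σtᵢ = 3.4 + 1.6 + 3.5 = 8.5.
Posterior ∝ λ^5e^(−6λ) · λ^3e^(−8.5λ) = λ^8e^(−14.5λ), i.e. Gamma(9, 14.5).
Mode = (a−1)/b = 8/14.5 ≈ 0.552.

λ̂_MAP = 0.552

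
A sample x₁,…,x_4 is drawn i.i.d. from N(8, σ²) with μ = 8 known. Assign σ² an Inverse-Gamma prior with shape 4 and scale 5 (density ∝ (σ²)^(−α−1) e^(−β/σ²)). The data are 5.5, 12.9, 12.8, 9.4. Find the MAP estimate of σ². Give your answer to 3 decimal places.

σ̂²_MAP = 4.661

Sum of squared deviations about the known mean: SS = (5.5−8)² + (12.9−8)² + (12.8−8)² + (9.4−8)² = 55.26.
The Normal likelihood contributes (σ²)^(−n/2) exp(−SS/(2σ²)), so the posterior is Inverse-Gamma(α + n/2, β + SS/2) = Inverse-Gamma(6, 32.63).
The mode of Inverse-Gamma(a, b) is b/(a+1) = 32.63/7 ≈ 4.661.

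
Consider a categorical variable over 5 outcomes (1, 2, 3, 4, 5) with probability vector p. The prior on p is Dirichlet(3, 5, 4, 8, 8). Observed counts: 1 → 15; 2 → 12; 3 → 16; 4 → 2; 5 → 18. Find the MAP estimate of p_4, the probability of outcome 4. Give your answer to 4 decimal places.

MAP estimate: 0.1047

The posterior is Dirichlet(αᵢ + nᵢ) = Dirichlet(18, 17, 20, 10, 26).
For a Dirichlet(a₁,…,a_K) with all aᵢ > 1, the mode has j-th component (aⱼ − 1)/(Σaᵢ − K).
Here Σaᵢ = 91 and K = 5, so p_4 = (10 − 1)/(91 − 5) = 9/86 ≈ 0.1047.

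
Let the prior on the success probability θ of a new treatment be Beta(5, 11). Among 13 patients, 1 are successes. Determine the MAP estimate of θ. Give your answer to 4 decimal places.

θ̂_MAP = 0.1852

Prior: Beta(5, 11).
Data: 1 success in 13 trials. The binomial likelihood contributes θ(1−θ)^12, so the posterior is Beta(5+1, 11+12) = Beta(6, 23).
For Beta(a, b) with a, b > 1 the mode is (a−1)/(a+b−2) = 5/27 ≈ 0.1852.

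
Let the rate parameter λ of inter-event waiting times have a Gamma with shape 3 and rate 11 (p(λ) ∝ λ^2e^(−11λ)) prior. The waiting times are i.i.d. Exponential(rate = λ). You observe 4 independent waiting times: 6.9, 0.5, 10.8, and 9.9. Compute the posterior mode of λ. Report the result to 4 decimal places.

λ̂_MAP = 0.1535

The Exponential(rate=λ) likelihood is ∝ λ^n e^(−λΣtᵢ). Here n = 4 and Σtᵢ = 6.9 + 0.5 + 10.8 + 9.9 = 28.1.
Posterior ∝ λ^2e^(−11λ) · λ^4e^(−28.1λ) = λ^6e^(−39.1λ), i.e. Gamma(7, 39.1).
Mode = (a−1)/b = 6/39.1 ≈ 0.1535.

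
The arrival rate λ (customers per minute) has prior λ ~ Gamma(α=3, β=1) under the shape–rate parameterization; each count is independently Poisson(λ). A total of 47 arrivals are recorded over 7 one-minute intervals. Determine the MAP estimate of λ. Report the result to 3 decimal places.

Σxᵢ = 47, n = 7.
Posterior ∝ λ^2e^(−1λ) · λ^47e^(−7λ) = λ^49e^(−8λ), i.e. Gamma(shape=50, rate=8).
The mode of a Gamma(a, b) with a ≥ 1 (shape–rate) is (a−1)/b = 49/8 ≈ 6.125.

λ̂_MAP = 6.125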